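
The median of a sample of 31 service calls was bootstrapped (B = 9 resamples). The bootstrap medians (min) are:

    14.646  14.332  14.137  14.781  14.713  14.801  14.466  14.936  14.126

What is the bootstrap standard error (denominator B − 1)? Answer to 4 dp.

SE* = 0.2971

Bootstrap SE is the standard deviation of the 9 replicate medians.
Mean of replicates: (14.646 + 14.332 + 14.137 + 14.781 + 14.713 + 14.801 + 14.466 + 14.936 + 14.126) / 9 = 130.93800 / 9 = 14.54867
Sum of squared deviations: (+0.09733)² + (−0.21667)² + (−0.41167)² + (+0.23233)² + (+0.16433)² + (+0.25233)² + (−0.08267)² + (+0.38733)² + (−0.42267)² = 0.70605
Variance = 0.70605 / 8 = 0.08826
SE* = √0.08826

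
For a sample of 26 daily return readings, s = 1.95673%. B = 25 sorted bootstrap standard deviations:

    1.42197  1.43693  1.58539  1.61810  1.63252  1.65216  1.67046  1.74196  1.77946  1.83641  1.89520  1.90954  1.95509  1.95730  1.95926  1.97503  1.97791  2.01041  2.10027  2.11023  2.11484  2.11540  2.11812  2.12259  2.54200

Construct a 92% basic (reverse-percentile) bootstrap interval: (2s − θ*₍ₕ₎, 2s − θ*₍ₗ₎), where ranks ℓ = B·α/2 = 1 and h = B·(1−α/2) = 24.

Percentile endpoints at ranks 1 and 24: θ*₍1₎ = 1.42197, θ*₍24₎ = 2.12259.
Basic interval reflects these around s:
  lower = 2 × 1.95673 − 2.12259 = 1.79087
  upper = 2 × 1.95673 − 1.42197 = 2.49149

(1.79087, 2.49149)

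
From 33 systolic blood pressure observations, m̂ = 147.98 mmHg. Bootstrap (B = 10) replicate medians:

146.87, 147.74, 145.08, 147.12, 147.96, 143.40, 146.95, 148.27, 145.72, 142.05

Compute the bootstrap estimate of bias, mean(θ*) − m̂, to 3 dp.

mean(θ*) = (146.87 + 147.74 + 145.08 + 147.12 + 147.96 + 143.40 + 146.95 + 148.27 + 145.72 + 142.05) / 10 = 146.1160
bias = 146.1160 − 147.98

bias = −1.864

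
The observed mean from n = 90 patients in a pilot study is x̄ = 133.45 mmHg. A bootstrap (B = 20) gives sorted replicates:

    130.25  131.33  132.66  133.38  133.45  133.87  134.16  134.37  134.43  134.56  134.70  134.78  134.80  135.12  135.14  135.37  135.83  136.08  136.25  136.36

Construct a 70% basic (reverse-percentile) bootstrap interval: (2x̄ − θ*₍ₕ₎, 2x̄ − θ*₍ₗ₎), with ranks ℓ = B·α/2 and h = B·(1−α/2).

Percentile endpoints at ranks 3 and 17: θ*₍3₎ = 132.66, θ*₍17₎ = 135.83.
Basic interval reflects these around x̄:
  lower = 2 × 133.45 − 135.83 = 131.07
  upper = 2 × 133.45 − 132.66 = 134.24

(131.07, 134.24)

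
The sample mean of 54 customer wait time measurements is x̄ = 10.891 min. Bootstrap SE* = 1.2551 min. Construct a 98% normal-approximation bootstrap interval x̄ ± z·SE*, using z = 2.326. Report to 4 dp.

(7.9716, 13.8104)

Margin = 2.326 × 1.2551 = 2.91936
Interval: 10.891 ± 2.91936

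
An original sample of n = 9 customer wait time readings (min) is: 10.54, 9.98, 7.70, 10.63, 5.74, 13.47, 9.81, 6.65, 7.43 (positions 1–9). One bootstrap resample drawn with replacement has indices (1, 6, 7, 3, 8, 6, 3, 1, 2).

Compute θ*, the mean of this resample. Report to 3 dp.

θ* = 9.984

Resample values: 10.54, 13.47, 9.81, 7.70, 6.65, 13.47, 7.70, 10.54, 9.98.
Mean = (10.54 + 13.47 + 9.81 + 7.70 + 6.65 + 13.47 + 7.70 + 10.54 + 9.98) / 9 = 89.860 / 9 = 9.984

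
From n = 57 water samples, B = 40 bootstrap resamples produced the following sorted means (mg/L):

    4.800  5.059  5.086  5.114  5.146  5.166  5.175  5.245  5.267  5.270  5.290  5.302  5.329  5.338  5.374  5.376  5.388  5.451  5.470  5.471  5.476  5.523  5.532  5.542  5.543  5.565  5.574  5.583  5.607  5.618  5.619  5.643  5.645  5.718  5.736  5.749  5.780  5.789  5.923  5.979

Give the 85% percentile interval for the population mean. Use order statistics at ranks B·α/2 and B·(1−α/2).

α = 0.15; lower rank = 40 × 0.075 = 3; upper rank = 40 × 0.925 = 37.
The 3rd smallest replicate is 5.086; the 37th is 5.780.

(5.086, 5.780)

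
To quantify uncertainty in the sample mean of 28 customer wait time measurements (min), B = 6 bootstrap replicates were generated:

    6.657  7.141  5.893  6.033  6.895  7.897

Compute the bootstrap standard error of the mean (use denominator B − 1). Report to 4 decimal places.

Bootstrap SE is the standard deviation of the 6 replicate means.
Mean of replicates: (6.657 + 7.141 + 5.893 + 6.033 + 6.895 + 7.897) / 6 = 40.51600 / 6 = 6.75267
Sum of squared deviations: (−0.09567)² + (+0.38833)² + (−0.85967)² + (−0.71967)² + (+0.14233)² + (+1.14433)² = 2.74666
Variance = 2.74666 / 5 = 0.54933
SE* = √0.54933

SE* = 0.7412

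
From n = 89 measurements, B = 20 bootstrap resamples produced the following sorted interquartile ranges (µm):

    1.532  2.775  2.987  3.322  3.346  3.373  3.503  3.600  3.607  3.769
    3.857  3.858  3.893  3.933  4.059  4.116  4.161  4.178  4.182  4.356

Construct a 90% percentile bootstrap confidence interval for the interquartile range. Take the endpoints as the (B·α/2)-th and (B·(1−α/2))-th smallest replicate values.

α = 0.10; lower rank = 20 × 0.050 = 1; upper rank = 20 × 0.950 = 19.
The 1st smallest replicate is 1.532; the 19th is 4.182.

(1.532, 4.182)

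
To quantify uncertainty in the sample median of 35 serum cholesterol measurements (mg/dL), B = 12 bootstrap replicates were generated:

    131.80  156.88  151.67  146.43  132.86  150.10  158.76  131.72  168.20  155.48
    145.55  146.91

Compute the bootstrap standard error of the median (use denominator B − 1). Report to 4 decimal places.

Bootstrap SE is the standard deviation of the 12 replicate medians.
Mean of replicates: (131.80 + 156.88 + 151.67 + 146.43 + 132.86 + 150.10 + 158.76 + 131.72 + 168.20 + 155.48 + 145.55 + 146.91) / 12 = 1776.36000 / 12 = 148.03000
Sum of squared deviations: (−16.23000)² + (+8.85000)² + (+3.64000)² + (−1.60000)² + (−15.17000)² + (+2.07000)² + (+10.73000)² + (−16.31000)² + (+20.17000)² + (+7.45000)² + (−2.48000)² + (−1.12000)² = 1442.84400
Variance = 1442.84400 / 11 = 131.16764
SE* = √131.16764

SE* = 11.4528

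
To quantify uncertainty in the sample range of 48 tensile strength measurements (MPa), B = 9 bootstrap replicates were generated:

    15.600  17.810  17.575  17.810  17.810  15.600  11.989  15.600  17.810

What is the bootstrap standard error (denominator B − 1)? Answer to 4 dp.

SE* = 1.9593

Bootstrap SE is the standard deviation of the 9 replicate ranges.
Mean of replicates: (15.600 + 17.810 + 17.575 + 17.810 + 17.810 + 15.600 + 11.989 + 15.600 + 17.810) / 9 = 147.60400 / 9 = 16.40044
Sum of squared deviations: (−0.80044)² + (+1.40956)² + (+1.17456)² + (+1.40956)² + (+1.40956)² + (−0.80044)² + (−4.41144)² + (−0.80044)² + (+1.40956)² = 30.70994
Variance = 30.70994 / 8 = 3.83874
SE* = √3.83874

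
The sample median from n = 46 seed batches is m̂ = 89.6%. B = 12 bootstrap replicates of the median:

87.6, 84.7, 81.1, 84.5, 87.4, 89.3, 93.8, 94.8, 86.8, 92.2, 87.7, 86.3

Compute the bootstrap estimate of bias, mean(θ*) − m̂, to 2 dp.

mean(θ*) = (87.6 + 84.7 + 81.1 + 84.5 + 87.4 + 89.3 + 93.8 + 94.8 + 86.8 + 92.2 + 87.7 + 86.3) / 12 = 88.017
bias = 88.017 − 89.6

bias = −1.58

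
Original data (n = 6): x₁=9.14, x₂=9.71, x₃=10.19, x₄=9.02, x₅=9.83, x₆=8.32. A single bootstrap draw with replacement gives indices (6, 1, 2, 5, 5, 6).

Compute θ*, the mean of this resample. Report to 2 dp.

Resample values: 8.32, 9.14, 9.71, 9.83, 9.83, 8.32.
Mean = (8.32 + 9.14 + 9.71 + 9.83 + 9.83 + 8.32) / 6 = 55.150 / 6 = 9.19

θ* = 9.19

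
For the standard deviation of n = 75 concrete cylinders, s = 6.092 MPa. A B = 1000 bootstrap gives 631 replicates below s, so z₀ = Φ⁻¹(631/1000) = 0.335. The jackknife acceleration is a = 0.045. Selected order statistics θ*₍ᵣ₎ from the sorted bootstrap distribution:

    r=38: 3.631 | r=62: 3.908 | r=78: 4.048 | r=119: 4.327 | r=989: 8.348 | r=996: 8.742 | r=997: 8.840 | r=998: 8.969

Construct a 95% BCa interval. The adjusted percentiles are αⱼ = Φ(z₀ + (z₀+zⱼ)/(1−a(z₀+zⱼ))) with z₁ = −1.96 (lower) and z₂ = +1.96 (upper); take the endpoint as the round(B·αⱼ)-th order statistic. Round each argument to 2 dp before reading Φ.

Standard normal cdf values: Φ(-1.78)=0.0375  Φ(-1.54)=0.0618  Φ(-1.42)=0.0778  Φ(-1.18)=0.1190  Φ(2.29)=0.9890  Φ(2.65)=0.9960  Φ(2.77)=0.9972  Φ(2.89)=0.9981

(4.327, 8.969)

Lower: z₀ + z₁ = 0.335 + (-1.960) = -1.625; 1 − a(z₀+z₁) = 1 − (0.045)(-1.625) = 1.0731; argument = 0.335 + (-1.625)/1.0731 = -1.1793 → -1.18.
α₁ = Φ(-1.18) = 0.1190; rank = round(1000 × 0.1190) = 119; θ*₍119₎ = 4.327.
Upper: z₀ + z₂ = 2.295; 1 − a(z₀+z₂) = 0.8967; argument = 2.8943 → 2.89; α₂ = 0.9981; rank = 998; θ*₍998₎ = 8.969.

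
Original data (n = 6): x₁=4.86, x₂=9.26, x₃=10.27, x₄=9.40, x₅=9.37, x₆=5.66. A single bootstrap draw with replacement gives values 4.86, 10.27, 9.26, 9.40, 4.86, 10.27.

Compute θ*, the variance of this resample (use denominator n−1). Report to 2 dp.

θ* = 6.69

Mean = 8.1533; sum of squared deviations = 33.4315
s² = 33.4315 / 5 = 6.6863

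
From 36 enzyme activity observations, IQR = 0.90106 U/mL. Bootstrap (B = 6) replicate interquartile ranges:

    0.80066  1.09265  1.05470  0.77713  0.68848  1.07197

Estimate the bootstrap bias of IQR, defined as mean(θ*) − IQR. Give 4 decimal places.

mean(θ*) = (0.80066 + 1.09265 + 1.05470 + 0.77713 + 0.68848 + 1.07197) / 6 = 0.91426
bias = 0.91426 − 0.90106

bias = +0.0132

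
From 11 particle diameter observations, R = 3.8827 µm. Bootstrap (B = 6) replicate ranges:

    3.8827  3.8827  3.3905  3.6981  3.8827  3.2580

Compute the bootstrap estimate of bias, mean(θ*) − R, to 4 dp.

bias = −0.2169

mean(θ*) = (3.8827 + 3.8827 + 3.3905 + 3.6981 + 3.8827 + 3.2580) / 6 = 3.66578
bias = 3.66578 − 3.8827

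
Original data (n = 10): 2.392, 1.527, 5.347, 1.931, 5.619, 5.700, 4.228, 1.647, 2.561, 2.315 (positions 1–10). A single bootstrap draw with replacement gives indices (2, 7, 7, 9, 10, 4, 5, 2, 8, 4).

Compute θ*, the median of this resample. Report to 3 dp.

θ* = 2.123

Resample values: 1.527, 4.228, 4.228, 2.561, 2.315, 1.931, 5.619, 1.527, 1.647, 1.931.
Sorted: 1.527, 1.527, 1.647, 1.931, 1.931, 2.315, 2.561, 4.228, 4.228, 5.619
Median = average of the two middle values = 2.123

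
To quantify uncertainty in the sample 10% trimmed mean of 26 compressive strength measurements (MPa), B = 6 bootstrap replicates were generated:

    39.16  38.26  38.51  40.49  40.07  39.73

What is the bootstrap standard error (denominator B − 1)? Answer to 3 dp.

SE* = 0.882

Bootstrap SE is the standard deviation of the 6 replicate 10% trimmed means.
Mean of replicates: (39.16 + 38.26 + 38.51 + 40.49 + 40.07 + 39.73) / 6 = 236.2200 / 6 = 39.3700
Sum of squared deviations: (−0.2100)² + (−1.1100)² + (−0.8600)² + (+1.1200)² + (+0.7000)² + (+0.3600)² = 3.8898
Variance = 3.8898 / 5 = 0.7780
SE* = √0.7780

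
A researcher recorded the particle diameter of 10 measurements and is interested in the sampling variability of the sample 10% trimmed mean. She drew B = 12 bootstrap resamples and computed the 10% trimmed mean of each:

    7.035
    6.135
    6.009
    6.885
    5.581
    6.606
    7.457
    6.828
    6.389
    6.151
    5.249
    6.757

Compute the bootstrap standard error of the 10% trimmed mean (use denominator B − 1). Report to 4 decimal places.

SE* = 0.6312

Bootstrap SE is the standard deviation of the 12 replicate 10% trimmed means.
Mean of replicates: (7.035 + 6.135 + 6.009 + 6.885 + 5.581 + 6.606 + 7.457 + 6.828 + 6.389 + 6.151 + 5.249 + 6.757) / 12 = 77.08200 / 12 = 6.42350
Sum of squared deviations: (+0.61150)² + (−0.28850)² + (−0.41450)² + (+0.46150)² + (−0.84250)² + (+0.18250)² + (+1.03350)² + (+0.40450)² + (−0.03450)² + (−0.27250)² + (−1.17450)² + (+0.33350)² = 4.38293
Variance = 4.38293 / 11 = 0.39845
SE* = √0.39845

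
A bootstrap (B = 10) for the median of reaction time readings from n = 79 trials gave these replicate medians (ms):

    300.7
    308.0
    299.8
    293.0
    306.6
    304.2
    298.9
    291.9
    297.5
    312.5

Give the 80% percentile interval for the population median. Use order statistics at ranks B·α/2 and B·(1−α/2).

(291.9, 308.0)

Sorted replicates: 291.9, 293.0, 297.5, 298.9, 299.8, 300.7, 304.2, 306.6, 308.0, 312.5
α = 0.20; lower rank = 10 × 0.100 = 1; upper rank = 10 × 0.900 = 9.
The 1st smallest replicate is 291.9; the 9th is 308.0.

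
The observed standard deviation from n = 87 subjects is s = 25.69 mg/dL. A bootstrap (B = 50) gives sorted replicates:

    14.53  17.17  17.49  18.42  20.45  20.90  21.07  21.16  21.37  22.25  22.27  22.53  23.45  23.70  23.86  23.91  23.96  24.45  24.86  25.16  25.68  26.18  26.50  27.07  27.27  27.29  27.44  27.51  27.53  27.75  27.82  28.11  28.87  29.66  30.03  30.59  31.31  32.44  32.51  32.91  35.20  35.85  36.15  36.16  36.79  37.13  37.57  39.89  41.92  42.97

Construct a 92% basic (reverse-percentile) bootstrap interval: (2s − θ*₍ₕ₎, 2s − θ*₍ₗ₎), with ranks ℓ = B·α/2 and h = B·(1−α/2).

(11.49, 34.21)

Percentile endpoints at ranks 2 and 48: θ*₍2₎ = 17.17, θ*₍48₎ = 39.89.
Basic interval reflects these around s:
  lower = 2 × 25.69 − 39.89 = 11.49
  upper = 2 × 25.69 − 17.17 = 34.21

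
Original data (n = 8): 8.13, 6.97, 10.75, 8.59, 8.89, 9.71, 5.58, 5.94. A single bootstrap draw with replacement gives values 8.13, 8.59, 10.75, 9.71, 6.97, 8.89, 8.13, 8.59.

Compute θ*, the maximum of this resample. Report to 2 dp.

θ* = 10.75

Maximum = 10.75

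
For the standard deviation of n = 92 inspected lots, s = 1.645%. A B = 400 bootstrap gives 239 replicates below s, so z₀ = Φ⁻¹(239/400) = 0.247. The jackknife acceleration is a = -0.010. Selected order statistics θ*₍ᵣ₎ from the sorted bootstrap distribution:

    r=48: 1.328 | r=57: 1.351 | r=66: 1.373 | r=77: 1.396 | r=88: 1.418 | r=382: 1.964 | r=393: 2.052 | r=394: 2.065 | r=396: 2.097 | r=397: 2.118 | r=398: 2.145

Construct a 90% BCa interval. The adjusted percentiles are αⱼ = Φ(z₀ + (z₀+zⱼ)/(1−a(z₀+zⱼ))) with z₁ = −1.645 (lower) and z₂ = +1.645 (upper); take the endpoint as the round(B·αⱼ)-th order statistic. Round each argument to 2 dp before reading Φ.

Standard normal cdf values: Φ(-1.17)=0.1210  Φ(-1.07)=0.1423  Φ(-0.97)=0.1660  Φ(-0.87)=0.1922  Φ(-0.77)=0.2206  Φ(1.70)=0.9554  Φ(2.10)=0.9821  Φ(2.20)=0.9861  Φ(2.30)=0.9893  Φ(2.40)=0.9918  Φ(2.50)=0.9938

Lower: z₀ + z₁ = 0.247 + (-1.645) = -1.398; 1 − a(z₀+z₁) = 1 − (-0.010)(-1.398) = 0.9860; argument = 0.247 + (-1.398)/0.9860 = -1.1708 → -1.17.
α₁ = Φ(-1.17) = 0.1210; rank = round(400 × 0.1210) = 48; θ*₍48₎ = 1.328.
Upper: z₀ + z₂ = 1.892; 1 − a(z₀+z₂) = 1.0189; argument = 2.1039 → 2.10; α₂ = 0.9821; rank = 393; θ*₍393₎ = 2.052.

(1.328, 2.052)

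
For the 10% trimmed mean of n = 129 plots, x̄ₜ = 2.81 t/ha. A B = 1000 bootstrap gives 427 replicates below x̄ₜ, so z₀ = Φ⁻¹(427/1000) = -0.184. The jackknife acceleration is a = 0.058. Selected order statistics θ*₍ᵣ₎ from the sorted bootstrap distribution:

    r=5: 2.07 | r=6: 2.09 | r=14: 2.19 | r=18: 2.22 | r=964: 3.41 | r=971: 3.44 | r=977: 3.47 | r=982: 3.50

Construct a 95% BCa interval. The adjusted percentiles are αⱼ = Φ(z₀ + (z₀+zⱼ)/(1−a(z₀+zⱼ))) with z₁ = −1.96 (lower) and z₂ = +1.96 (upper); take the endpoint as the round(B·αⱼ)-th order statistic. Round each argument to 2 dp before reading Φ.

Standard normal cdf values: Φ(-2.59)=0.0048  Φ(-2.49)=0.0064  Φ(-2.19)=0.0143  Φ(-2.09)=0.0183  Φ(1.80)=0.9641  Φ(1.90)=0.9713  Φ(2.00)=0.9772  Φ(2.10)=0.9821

Lower: z₀ + z₁ = -0.184 + (-1.960) = -2.144; 1 − a(z₀+z₁) = 1 − (0.058)(-2.144) = 1.1244; argument = -0.184 + (-2.144)/1.1244 = -2.0909 → -2.09.
α₁ = Φ(-2.09) = 0.0183; rank = round(1000 × 0.0183) = 18; θ*₍18₎ = 2.22.
Upper: z₀ + z₂ = 1.776; 1 − a(z₀+z₂) = 0.8970; argument = 1.7960 → 1.80; α₂ = 0.9641; rank = 964; θ*₍964₎ = 3.41.

(2.22, 3.41)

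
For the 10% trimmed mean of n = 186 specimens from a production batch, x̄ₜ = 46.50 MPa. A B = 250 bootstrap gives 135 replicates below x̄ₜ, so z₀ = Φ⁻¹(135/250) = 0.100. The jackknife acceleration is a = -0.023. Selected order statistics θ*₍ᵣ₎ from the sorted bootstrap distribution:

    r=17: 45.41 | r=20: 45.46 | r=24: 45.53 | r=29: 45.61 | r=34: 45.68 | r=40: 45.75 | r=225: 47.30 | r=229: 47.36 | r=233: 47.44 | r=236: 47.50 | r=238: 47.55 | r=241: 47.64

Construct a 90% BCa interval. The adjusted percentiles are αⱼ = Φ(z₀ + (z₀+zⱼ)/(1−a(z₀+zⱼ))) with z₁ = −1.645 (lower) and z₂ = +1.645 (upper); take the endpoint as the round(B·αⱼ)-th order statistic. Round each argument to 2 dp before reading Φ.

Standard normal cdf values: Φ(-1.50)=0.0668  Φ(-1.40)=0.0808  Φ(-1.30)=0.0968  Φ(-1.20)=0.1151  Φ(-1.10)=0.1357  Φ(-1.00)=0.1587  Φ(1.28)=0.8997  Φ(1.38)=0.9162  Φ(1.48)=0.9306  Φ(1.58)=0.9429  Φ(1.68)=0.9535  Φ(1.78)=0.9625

Lower: z₀ + z₁ = 0.100 + (-1.645) = -1.545; 1 − a(z₀+z₁) = 1 − (-0.023)(-1.545) = 0.9645; argument = 0.100 + (-1.545)/0.9645 = -1.5019 → -1.50.
α₁ = Φ(-1.50) = 0.0668; rank = round(250 × 0.0668) = 17; θ*₍17₎ = 45.41.
Upper: z₀ + z₂ = 1.745; 1 − a(z₀+z₂) = 1.0401; argument = 1.7777 → 1.78; α₂ = 0.9625; rank = 241; θ*₍241₎ = 47.64.

(45.41, 47.64)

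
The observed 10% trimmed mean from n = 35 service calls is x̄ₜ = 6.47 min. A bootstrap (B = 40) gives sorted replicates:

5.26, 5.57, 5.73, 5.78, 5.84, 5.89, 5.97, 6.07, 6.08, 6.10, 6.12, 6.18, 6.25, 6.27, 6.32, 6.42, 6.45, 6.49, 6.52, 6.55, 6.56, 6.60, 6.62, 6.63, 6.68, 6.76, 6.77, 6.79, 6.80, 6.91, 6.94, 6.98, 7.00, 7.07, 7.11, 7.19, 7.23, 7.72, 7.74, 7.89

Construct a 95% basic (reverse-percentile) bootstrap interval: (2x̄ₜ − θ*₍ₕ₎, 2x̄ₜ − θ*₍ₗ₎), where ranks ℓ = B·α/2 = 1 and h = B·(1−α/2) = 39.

Percentile endpoints at ranks 1 and 39: θ*₍1₎ = 5.26, θ*₍39₎ = 7.74.
Basic interval reflects these around x̄ₜ:
  lower = 2 × 6.47 − 7.74 = 5.20
  upper = 2 × 6.47 − 5.26 = 7.68

(5.20, 7.68)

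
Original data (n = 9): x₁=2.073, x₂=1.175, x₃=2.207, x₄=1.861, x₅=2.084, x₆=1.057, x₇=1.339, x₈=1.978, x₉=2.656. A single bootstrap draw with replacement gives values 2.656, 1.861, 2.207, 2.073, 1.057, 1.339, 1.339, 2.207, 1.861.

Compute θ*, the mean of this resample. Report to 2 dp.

Mean = (2.656 + 1.861 + 2.207 + 2.073 + 1.057 + 1.339 + 1.339 + 2.207 + 1.861) / 9 = 16.6000 / 9 = 1.84

θ* = 1.84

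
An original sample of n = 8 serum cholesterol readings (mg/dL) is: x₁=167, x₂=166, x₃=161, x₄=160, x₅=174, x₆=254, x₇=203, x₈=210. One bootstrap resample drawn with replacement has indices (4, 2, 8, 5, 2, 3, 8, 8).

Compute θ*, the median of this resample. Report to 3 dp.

θ* = 170.000

Resample values: 160, 166, 210, 174, 166, 161, 210, 210.
Sorted: 160, 161, 166, 166, 174, 210, 210, 210
Median = average of the two middle values = 170.000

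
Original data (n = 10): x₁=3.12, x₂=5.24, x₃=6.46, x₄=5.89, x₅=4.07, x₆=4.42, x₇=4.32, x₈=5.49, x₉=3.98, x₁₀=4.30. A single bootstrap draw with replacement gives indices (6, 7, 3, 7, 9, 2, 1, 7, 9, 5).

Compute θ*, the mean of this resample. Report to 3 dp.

θ* = 4.423

Resample values: 4.42, 4.32, 6.46, 4.32, 3.98, 5.24, 3.12, 4.32, 3.98, 4.07.
Mean = (4.42 + 4.32 + 6.46 + 4.32 + 3.98 + 5.24 + 3.12 + 4.32 + 3.98 + 4.07) / 10 = 44.230 / 10 = 4.423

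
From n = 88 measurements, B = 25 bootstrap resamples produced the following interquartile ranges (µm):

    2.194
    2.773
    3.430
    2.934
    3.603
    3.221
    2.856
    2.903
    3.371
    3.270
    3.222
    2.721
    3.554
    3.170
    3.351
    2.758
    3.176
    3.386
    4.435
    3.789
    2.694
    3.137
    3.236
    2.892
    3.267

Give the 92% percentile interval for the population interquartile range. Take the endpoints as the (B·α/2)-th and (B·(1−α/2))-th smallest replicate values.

Sorted replicates: 2.194, 2.694, 2.721, 2.758, 2.773, 2.856, 2.892, 2.903, 2.934, 3.137, 3.170, 3.176, 3.221, 3.222, 3.236, 3.267, 3.270, 3.351, 3.371, 3.386, 3.430, 3.554, 3.603, 3.789, 4.435
α = 0.08; lower rank = 25 × 0.040 = 1; upper rank = 25 × 0.960 = 24.
The 1st smallest replicate is 2.194; the 24th is 3.789.

(2.194, 3.789)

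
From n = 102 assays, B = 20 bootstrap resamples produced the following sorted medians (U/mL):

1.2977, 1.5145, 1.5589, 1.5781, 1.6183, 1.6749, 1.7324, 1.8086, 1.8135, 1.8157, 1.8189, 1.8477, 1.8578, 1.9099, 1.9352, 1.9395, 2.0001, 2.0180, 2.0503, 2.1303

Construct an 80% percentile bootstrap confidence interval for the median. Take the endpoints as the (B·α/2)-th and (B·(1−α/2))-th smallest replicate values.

(1.5145, 2.0180)

α = 0.20; lower rank = 20 × 0.100 = 2; upper rank = 20 × 0.900 = 18.
The 2nd smallest replicate is 1.5145; the 18th is 2.0180.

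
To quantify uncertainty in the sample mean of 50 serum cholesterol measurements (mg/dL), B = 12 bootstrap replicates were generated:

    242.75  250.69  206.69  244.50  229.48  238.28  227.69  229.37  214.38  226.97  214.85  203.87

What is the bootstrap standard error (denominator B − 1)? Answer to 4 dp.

SE* = 15.0962

Bootstrap SE is the standard deviation of the 12 replicate means.
Mean of replicates: (242.75 + 250.69 + 206.69 + 244.50 + 229.48 + 238.28 + 227.69 + 229.37 + 214.38 + 226.97 + 214.85 + 203.87) / 12 = 2729.52000 / 12 = 227.46000
Sum of squared deviations: (+15.29000)² + (+23.23000)² + (−20.77000)² + (+17.04000)² + (+2.02000)² + (+10.82000)² + (+0.23000)² + (+1.91000)² + (−13.08000)² + (−0.49000)² + (−12.61000)² + (−23.59000)² = 2506.85200
Variance = 2506.85200 / 11 = 227.89564
SE* = √227.89564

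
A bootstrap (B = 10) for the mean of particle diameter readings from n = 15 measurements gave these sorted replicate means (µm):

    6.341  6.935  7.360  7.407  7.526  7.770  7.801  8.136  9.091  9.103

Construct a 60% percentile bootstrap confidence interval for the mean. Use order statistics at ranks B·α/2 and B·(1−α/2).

α = 0.40; lower rank = 10 × 0.200 = 2; upper rank = 10 × 0.800 = 8.
The 2nd smallest replicate is 6.935; the 8th is 8.136.

(6.935, 8.136)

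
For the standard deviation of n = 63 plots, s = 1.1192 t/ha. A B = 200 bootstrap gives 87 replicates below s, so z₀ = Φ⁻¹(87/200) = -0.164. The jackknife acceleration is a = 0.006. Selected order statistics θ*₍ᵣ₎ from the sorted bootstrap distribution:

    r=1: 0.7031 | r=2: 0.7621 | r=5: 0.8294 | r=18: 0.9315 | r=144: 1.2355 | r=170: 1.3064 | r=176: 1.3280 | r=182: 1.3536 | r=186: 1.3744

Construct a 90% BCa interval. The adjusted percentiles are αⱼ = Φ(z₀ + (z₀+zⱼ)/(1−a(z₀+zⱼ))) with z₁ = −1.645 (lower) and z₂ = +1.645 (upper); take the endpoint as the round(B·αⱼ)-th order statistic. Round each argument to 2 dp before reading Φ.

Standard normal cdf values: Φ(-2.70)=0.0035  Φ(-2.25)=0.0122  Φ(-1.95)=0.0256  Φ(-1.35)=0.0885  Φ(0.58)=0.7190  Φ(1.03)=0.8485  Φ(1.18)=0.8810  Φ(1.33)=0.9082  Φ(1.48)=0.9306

Lower: z₀ + z₁ = -0.164 + (-1.645) = -1.809; 1 − a(z₀+z₁) = 1 − (0.006)(-1.809) = 1.0109; argument = -0.164 + (-1.809)/1.0109 = -1.9536 → -1.95.
α₁ = Φ(-1.95) = 0.0256; rank = round(200 × 0.0256) = 5; θ*₍5₎ = 0.8294.
Upper: z₀ + z₂ = 1.481; 1 − a(z₀+z₂) = 0.9911; argument = 1.3303 → 1.33; α₂ = 0.9082; rank = 182; θ*₍182₎ = 1.3536.

(0.8294, 1.3536)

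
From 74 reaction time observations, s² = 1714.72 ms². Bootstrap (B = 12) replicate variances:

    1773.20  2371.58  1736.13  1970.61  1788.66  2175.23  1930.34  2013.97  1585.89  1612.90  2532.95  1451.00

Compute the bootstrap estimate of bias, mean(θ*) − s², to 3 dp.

bias = +197.152

mean(θ*) = (1773.20 + 2371.58 + 1736.13 + 1970.61 + 1788.66 + 2175.23 + 1930.34 + 2013.97 + 1585.89 + 1612.90 + 2532.95 + 1451.00) / 12 = 1911.8717
bias = 1911.8717 − 1714.72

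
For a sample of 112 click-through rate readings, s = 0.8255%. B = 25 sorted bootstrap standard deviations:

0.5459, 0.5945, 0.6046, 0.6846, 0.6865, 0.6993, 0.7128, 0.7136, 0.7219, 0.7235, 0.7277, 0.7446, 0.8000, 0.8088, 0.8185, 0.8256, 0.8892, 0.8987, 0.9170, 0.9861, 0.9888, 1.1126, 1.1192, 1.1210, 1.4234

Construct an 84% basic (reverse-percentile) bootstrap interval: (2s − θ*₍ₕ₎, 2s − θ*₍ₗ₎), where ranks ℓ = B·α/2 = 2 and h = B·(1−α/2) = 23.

(0.5318, 1.0565)

Percentile endpoints at ranks 2 and 23: θ*₍2₎ = 0.5945, θ*₍23₎ = 1.1192.
Basic interval reflects these around s:
  lower = 2 × 0.8255 − 1.1192 = 0.5318
  upper = 2 × 0.8255 − 0.5945 = 1.0565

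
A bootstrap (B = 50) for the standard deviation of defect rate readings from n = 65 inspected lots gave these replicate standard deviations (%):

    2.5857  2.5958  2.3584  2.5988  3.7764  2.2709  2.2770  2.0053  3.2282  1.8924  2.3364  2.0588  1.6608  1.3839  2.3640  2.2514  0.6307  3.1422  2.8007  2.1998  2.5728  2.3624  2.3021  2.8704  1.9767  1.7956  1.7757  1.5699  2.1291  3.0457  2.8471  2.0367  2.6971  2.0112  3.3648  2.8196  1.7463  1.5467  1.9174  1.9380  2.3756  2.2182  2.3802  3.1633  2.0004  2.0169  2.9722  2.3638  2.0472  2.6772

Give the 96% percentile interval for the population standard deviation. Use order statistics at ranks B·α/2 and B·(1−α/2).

(0.6307, 3.3648)

Sorted replicates: 0.6307, 1.3839, 1.5467, 1.5699, 1.6608, 1.7463, 1.7757, 1.7956, 1.8924, 1.9174, 1.9380, 1.9767, 2.0004, 2.0053, 2.0112, 2.0169, 2.0367, 2.0472, 2.0588, 2.1291, 2.1998, 2.2182, 2.2514, 2.2709, 2.2770, 2.3021, 2.3364, 2.3584, 2.3624, 2.3638, 2.3640, 2.3756, 2.3802, 2.5728, 2.5857, 2.5958, 2.5988, 2.6772, 2.6971, 2.8007, 2.8196, 2.8471, 2.8704, 2.9722, 3.0457, 3.1422, 3.1633, 3.2282, 3.3648, 3.7764
α = 0.04; lower rank = 50 × 0.020 = 1; upper rank = 50 × 0.980 = 49.
The 1st smallest replicate is 0.6307; the 49th is 3.3648.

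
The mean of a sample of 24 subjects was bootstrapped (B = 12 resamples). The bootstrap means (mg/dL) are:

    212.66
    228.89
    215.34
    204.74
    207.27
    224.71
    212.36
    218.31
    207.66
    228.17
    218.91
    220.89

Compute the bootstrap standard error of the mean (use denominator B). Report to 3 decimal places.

SE* = 7.746

Bootstrap SE is the standard deviation of the 12 replicate means.
Mean of replicates: (212.66 + 228.89 + 215.34 + 204.74 + 207.27 + 224.71 + 212.36 + 218.31 + 207.66 + 228.17 + 218.91 + 220.89) / 12 = 2599.9100 / 12 = 216.6592
Sum of squared deviations: (−3.9992)² + (+12.2308)² + (−1.3192)² + (−11.9192)² + (−9.3892)² + (+8.0508)² + (−4.2992)² + (+1.6508)² + (−8.9992)² + (+11.5108)² + (+2.2508)² + (+4.2308)² = 720.0243
Variance = 720.0243 / 12 = 60.0020
SE* = √60.0020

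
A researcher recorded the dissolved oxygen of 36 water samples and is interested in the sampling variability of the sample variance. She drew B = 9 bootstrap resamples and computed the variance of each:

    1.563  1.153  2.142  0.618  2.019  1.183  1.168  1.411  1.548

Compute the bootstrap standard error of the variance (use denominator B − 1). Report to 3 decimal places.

SE* = 0.468

Bootstrap SE is the standard deviation of the 9 replicate variances.
Mean of replicates: (1.563 + 1.153 + 2.142 + 0.618 + 2.019 + 1.183 + 1.168 + 1.411 + 1.548) / 9 = 12.8050 / 9 = 1.4228
Sum of squared deviations: (+0.1402)² + (−0.2698)² + (+0.7192)² + (−0.8048)² + (+0.5962)² + (−0.2398)² + (−0.2548)² + (−0.0118)² + (+0.1252)² = 1.7511
Variance = 1.7511 / 8 = 0.2189
SE* = √0.2189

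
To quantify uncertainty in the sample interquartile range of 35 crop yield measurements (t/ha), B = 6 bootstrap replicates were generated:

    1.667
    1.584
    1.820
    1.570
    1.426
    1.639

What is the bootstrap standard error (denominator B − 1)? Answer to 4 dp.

Bootstrap SE is the standard deviation of the 6 replicate interquartile ranges.
Mean of replicates: (1.667 + 1.584 + 1.820 + 1.570 + 1.426 + 1.639) / 6 = 9.70600 / 6 = 1.61767
Sum of squared deviations: (+0.04933)² + (−0.03367)² + (+0.20233)² + (−0.04767)² + (−0.19167)² + (+0.02133)² = 0.08397
Variance = 0.08397 / 5 = 0.01679
SE* = √0.01679

SE* = 0.1296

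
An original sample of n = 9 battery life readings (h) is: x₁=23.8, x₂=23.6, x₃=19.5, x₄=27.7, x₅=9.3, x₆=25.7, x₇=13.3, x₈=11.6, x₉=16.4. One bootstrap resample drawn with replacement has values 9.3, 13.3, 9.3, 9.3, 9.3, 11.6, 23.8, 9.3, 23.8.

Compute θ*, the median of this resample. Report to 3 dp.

Sorted: 9.3, 9.3, 9.3, 9.3, 9.3, 11.6, 13.3, 23.8, 23.8
Median = middle value = 9.300

θ* = 9.300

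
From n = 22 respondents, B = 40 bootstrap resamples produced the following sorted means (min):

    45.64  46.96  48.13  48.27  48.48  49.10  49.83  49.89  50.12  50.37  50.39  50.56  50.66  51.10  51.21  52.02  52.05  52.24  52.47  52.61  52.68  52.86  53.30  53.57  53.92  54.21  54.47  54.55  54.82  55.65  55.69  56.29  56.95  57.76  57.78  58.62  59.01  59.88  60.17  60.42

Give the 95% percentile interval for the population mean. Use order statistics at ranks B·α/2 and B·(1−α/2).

(45.64, 60.17)

α = 0.05; lower rank = 40 × 0.025 = 1; upper rank = 40 × 0.975 = 39.
The 1st smallest replicate is 45.64; the 39th is 60.17.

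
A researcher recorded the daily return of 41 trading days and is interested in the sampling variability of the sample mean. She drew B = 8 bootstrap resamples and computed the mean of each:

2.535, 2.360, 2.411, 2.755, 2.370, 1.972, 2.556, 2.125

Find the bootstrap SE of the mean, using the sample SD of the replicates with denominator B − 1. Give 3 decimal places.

SE* = 0.247

Bootstrap SE is the standard deviation of the 8 replicate means.
Mean of replicates: (2.535 + 2.360 + 2.411 + 2.755 + 2.370 + 1.972 + 2.556 + 2.125) / 8 = 19.0840 / 8 = 2.3855
Sum of squared deviations: (+0.1495)² + (−0.0255)² + (+0.0255)² + (+0.3695)² + (−0.0155)² + (−0.4135)² + (+0.1705)² + (−0.2605)² = 0.4283
Variance = 0.4283 / 7 = 0.0612
SE* = √0.0612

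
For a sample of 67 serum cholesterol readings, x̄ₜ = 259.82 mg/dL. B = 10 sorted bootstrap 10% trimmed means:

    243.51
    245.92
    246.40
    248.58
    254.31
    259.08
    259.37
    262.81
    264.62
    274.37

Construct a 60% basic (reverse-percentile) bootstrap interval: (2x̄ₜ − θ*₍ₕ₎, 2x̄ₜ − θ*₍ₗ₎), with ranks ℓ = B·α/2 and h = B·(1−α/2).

(256.83, 273.72)

Percentile endpoints at ranks 2 and 8: θ*₍2₎ = 245.92, θ*₍8₎ = 262.81.
Basic interval reflects these around x̄ₜ:
  lower = 2 × 259.82 − 262.81 = 256.83
  upper = 2 × 259.82 − 245.92 = 273.72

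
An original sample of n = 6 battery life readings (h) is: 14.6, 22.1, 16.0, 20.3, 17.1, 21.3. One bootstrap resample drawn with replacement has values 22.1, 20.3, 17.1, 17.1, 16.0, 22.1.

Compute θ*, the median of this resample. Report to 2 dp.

θ* = 18.70

Sorted: 16.0, 17.1, 17.1, 20.3, 22.1, 22.1
Median = average of the two middle values = 18.70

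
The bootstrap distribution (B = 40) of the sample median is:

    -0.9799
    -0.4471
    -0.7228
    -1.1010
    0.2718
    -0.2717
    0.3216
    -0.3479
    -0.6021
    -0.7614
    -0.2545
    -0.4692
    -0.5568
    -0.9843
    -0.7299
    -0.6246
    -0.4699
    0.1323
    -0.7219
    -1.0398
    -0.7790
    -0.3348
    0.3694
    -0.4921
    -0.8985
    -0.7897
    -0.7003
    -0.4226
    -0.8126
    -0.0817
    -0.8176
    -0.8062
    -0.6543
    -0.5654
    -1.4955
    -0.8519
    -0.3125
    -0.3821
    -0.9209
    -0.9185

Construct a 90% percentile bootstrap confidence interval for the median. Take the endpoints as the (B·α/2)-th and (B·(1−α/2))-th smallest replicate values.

(-1.1010, 0.2718)

Sorted replicates: -1.4955, -1.1010, -1.0398, -0.9843, -0.9799, -0.9209, -0.9185, -0.8985, -0.8519, -0.8176, -0.8126, -0.8062, -0.7897, -0.7790, -0.7614, -0.7299, -0.7228, -0.7219, -0.7003, -0.6543, -0.6246, -0.6021, -0.5654, -0.5568, -0.4921, -0.4699, -0.4692, -0.4471, -0.4226, -0.3821, -0.3479, -0.3348, -0.3125, -0.2717, -0.2545, -0.0817, 0.1323, 0.2718, 0.3216, 0.3694
α = 0.10; lower rank = 40 × 0.050 = 2; upper rank = 40 × 0.950 = 38.
The 2nd smallest replicate is -1.1010; the 38th is 0.2718.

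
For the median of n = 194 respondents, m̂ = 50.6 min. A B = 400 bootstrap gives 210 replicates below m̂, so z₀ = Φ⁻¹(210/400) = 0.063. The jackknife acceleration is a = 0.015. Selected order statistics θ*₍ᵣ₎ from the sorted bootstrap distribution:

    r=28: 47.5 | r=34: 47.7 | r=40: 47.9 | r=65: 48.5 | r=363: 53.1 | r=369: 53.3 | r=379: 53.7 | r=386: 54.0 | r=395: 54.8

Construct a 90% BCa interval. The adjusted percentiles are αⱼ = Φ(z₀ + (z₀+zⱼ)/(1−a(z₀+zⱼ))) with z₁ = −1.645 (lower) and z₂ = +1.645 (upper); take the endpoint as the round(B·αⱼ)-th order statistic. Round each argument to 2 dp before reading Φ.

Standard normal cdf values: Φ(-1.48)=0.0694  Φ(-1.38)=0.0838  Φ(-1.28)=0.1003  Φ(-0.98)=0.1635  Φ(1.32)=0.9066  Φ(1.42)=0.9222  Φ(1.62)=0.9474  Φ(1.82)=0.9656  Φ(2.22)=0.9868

(47.5, 54.0)

Lower: z₀ + z₁ = 0.063 + (-1.645) = -1.582; 1 − a(z₀+z₁) = 1 − (0.015)(-1.582) = 1.0237; argument = 0.063 + (-1.582)/1.0237 = -1.4823 → -1.48.
α₁ = Φ(-1.48) = 0.0694; rank = round(400 × 0.0694) = 28; θ*₍28₎ = 47.5.
Upper: z₀ + z₂ = 1.708; 1 − a(z₀+z₂) = 0.9744; argument = 1.8159 → 1.82; α₂ = 0.9656; rank = 386; θ*₍386₎ = 54.0.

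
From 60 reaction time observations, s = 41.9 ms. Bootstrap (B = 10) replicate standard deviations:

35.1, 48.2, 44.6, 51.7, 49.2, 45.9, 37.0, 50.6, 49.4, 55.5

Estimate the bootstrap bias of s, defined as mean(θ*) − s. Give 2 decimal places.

mean(θ*) = (35.1 + 48.2 + 44.6 + 51.7 + 49.2 + 45.9 + 37.0 + 50.6 + 49.4 + 55.5) / 10 = 46.720
bias = 46.720 − 41.9

bias = +4.82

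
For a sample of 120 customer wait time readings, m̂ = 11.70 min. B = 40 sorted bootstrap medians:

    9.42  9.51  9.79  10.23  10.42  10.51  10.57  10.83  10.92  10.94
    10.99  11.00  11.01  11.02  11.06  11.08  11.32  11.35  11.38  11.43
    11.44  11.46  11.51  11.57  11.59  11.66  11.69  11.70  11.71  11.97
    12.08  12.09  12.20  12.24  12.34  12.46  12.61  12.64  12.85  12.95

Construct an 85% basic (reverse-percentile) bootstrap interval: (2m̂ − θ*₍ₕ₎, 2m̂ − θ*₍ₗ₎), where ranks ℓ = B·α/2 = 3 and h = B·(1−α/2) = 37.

(10.79, 13.61)

Percentile endpoints at ranks 3 and 37: θ*₍3₎ = 9.79, θ*₍37₎ = 12.61.
Basic interval reflects these around m̂:
  lower = 2 × 11.70 − 12.61 = 10.79
  upper = 2 × 11.70 − 9.79 = 13.61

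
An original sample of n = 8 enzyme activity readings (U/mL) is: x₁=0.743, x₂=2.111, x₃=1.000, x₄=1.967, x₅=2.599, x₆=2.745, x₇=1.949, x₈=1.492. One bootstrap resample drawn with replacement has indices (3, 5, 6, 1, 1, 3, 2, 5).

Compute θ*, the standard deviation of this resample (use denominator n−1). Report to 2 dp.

Resample values: 1.000, 2.599, 2.745, 0.743, 0.743, 1.000, 2.111, 2.599.
Mean = 1.6925; sum of squared deviations = 5.6886
s² = 5.6886 / 7 = 0.8127
s = √0.8127 = 0.90

θ* = 0.90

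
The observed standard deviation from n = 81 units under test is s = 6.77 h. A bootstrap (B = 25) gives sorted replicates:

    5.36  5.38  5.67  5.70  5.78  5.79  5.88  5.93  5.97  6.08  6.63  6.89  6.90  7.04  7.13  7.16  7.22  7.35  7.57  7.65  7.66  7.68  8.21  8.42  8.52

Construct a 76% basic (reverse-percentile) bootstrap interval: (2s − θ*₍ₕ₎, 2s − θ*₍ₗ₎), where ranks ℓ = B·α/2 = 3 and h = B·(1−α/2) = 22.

(5.86, 7.87)

Percentile endpoints at ranks 3 and 22: θ*₍3₎ = 5.67, θ*₍22₎ = 7.68.
Basic interval reflects these around s:
  lower = 2 × 6.77 − 7.68 = 5.86
  upper = 2 × 6.77 − 5.67 = 7.87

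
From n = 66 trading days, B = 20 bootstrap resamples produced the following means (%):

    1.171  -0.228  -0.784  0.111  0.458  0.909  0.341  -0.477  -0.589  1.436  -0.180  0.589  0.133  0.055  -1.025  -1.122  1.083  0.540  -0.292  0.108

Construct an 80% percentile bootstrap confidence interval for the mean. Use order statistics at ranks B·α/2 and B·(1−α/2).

(-1.025, 1.083)

Sorted replicates: -1.122, -1.025, -0.784, -0.589, -0.477, -0.292, -0.228, -0.180, 0.055, 0.108, 0.111, 0.133, 0.341, 0.458, 0.540, 0.589, 0.909, 1.083, 1.171, 1.436
α = 0.20; lower rank = 20 × 0.100 = 2; upper rank = 20 × 0.900 = 18.
The 2nd smallest replicate is -1.025; the 18th is 1.083.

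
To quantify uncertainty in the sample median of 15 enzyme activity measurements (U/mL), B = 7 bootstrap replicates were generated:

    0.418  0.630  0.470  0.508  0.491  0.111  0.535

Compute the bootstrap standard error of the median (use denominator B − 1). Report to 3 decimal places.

Bootstrap SE is the standard deviation of the 7 replicate medians.
Mean of replicates: (0.418 + 0.630 + 0.470 + 0.508 + 0.491 + 0.111 + 0.535) / 7 = 3.1630 / 7 = 0.4519
Sum of squared deviations: (−0.0339)² + (+0.1781)² + (+0.0181)² + (+0.0561)² + (+0.0391)² + (−0.3409)² + (+0.0831)² = 0.1610
Variance = 0.1610 / 6 = 0.0268
SE* = √0.0268

SE* = 0.164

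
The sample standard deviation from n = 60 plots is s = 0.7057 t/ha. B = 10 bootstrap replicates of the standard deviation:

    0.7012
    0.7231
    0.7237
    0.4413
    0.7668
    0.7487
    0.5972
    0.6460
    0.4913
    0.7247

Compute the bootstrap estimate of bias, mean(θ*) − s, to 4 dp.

bias = −0.0493

mean(θ*) = (0.7012 + 0.7231 + 0.7237 + 0.4413 + 0.7668 + 0.7487 + 0.5972 + 0.6460 + 0.4913 + 0.7247) / 10 = 0.65640
bias = 0.65640 − 0.7057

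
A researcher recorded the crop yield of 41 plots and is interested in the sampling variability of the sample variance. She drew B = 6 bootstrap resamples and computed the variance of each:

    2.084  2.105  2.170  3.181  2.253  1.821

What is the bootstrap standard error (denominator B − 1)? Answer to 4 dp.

Bootstrap SE is the standard deviation of the 6 replicate variances.
Mean of replicates: (2.084 + 2.105 + 2.170 + 3.181 + 2.253 + 1.821) / 6 = 13.61400 / 6 = 2.26900
Sum of squared deviations: (−0.18500)² + (−0.16400)² + (−0.09900)² + (+0.91200)² + (−0.01600)² + (−0.44800)² = 1.10363
Variance = 1.10363 / 5 = 0.22073
SE* = √0.22073

SE* = 0.4698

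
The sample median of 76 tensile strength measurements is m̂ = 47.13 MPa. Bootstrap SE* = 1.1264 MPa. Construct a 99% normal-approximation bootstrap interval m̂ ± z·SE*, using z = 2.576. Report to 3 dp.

(44.228, 50.032)

Margin = 2.576 × 1.1264 = 2.9016
Interval: 47.13 ± 2.9016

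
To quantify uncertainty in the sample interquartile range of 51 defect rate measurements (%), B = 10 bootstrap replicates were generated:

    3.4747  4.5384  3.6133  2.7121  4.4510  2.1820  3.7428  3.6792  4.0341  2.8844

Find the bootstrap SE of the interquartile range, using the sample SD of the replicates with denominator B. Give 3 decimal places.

SE* = 0.714

Bootstrap SE is the standard deviation of the 10 replicate interquartile ranges.
Mean of replicates: (3.4747 + 4.5384 + 3.6133 + 2.7121 + 4.4510 + 2.1820 + 3.7428 + 3.6792 + 4.0341 + 2.8844) / 10 = 35.31200 / 10 = 3.53120
Sum of squared deviations: (−0.05650)² + (+1.00720)² + (+0.08210)² + (−0.81910)² + (+0.91980)² + (−1.34920)² + (+0.21160)² + (+0.14800)² + (+0.50290)² + (−0.64680)² = 5.09962
Variance = 5.09962 / 10 = 0.50996
SE* = √0.50996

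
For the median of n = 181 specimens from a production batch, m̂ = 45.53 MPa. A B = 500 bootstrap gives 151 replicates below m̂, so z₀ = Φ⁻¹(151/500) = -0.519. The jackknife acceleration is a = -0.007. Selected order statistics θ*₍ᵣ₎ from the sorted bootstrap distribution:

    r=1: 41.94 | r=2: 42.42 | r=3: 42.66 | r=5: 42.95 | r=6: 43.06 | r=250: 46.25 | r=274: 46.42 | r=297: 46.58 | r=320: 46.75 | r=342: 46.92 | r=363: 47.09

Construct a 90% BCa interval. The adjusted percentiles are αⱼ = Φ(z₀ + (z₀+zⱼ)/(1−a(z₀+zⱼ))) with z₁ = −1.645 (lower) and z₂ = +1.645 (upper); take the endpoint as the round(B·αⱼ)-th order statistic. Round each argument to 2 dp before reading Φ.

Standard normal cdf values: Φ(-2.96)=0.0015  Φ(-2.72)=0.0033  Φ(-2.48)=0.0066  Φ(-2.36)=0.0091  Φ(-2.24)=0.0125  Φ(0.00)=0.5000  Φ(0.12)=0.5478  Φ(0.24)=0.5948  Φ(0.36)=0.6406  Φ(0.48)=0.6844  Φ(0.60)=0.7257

Lower: z₀ + z₁ = -0.519 + (-1.645) = -2.164; 1 − a(z₀+z₁) = 1 − (-0.007)(-2.164) = 0.9849; argument = -0.519 + (-2.164)/0.9849 = -2.7163 → -2.72.
α₁ = Φ(-2.72) = 0.0033; rank = round(500 × 0.0033) = 2; θ*₍2₎ = 42.42.
Upper: z₀ + z₂ = 1.126; 1 − a(z₀+z₂) = 1.0079; argument = 0.5982 → 0.60; α₂ = 0.7257; rank = 363; θ*₍363₎ = 47.09.

(42.42, 47.09)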